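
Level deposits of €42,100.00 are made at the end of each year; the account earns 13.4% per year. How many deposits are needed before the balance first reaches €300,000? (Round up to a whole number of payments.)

Periodic rate r = 0.134 per year.
Ordinary annuity FV: 300,000 = 42,100 × [((1+r)^n − 1)/r].
(1+r)^n = 1 + 300,000 × r / 42,100, so n = ln(1 + 300,000·r/42,100) / ln(1+r) = 5.33.
Round up to a whole number of payments: n = 6.

6 payments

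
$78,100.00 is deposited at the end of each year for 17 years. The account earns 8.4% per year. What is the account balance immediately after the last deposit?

This is an ordinary annuity: 17 deposits of $78,100.00 at the end of each year.
Periodic rate r = 0.084 per year.
FV = PMT × [((1+r)^n − 1)/r] = 78,100 × [(1+r)^17 − 1] / r = $2,733,513.29

$2,733,513.29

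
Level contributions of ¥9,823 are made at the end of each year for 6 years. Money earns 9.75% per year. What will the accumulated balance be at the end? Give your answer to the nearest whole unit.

¥75,314

This is an ordinary annuity: 6 deposits of ¥9,823 at the end of each year.
Periodic rate r = 0.0975 per year.
FV = PMT × [((1+r)^n − 1)/r] = 9,823 × [(1+r)^6 − 1] / r = ¥75,314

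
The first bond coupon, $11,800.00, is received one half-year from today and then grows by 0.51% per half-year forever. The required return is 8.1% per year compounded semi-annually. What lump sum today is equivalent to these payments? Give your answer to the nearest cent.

Periodic rate r = 0.081/2 per half-year.
Growing perpetuity (Gordon): PV = PMT₁ / (r − g) = 11,800 / (r − 0.0051) = $333,333.33.

$333,333.33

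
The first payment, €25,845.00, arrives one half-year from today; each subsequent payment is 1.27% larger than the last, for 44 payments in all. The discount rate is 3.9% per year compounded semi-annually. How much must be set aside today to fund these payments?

Periodic rate r = 0.039/2 per half-year; n is counted in half-years.
Growing ordinary annuity: PV = PMT₁ × [1 − ((1+g)/(1+r))^n] / (r − g) = 25,845 × [1 − ((1+0.0127)/(1+r))^44] / (r − 0.0127) = €969,440.19.

€969,440.19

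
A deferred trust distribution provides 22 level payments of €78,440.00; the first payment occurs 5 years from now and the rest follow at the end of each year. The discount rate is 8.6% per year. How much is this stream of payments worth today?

€548,948.57

Ordinary annuity of 22 payments, first payment at period 5.
Periodic rate r = 0.086 per year.
The ordinary-annuity PV formula values the stream one period before the first payment (period 4); discount that back 4 periods:
PV₀ = 78,440 × [1 − (1+r)^−22] / r × (1+r)^−4 = €548,948.57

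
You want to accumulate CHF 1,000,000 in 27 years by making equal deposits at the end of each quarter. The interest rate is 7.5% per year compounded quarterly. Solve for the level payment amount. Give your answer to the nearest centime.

Level ordinary annuity; solve FV = PMT × [((1+r)^n − 1)/r] for PMT.
Periodic rate r = 0.075/4 per quarter; n is counted in quarters.
With n = 108: PMT = 1,000,000 / ([((1+r)^n − 1)/r]) = CHF 2,913.58

CHF 2,913.58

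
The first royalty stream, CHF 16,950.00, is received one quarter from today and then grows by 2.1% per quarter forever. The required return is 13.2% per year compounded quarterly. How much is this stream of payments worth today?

Periodic rate r = 0.132/4 per quarter.
Growing perpetuity (Gordon): PV = PMT₁ / (r − g) = 16,950 / (r − 0.021) = CHF 1,412,500.00.

CHF 1,412,500.00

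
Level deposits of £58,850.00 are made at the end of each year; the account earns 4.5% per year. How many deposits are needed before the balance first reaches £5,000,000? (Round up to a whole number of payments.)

Periodic rate r = 0.045 per year.
Ordinary annuity FV: 5,000,000 = 58,850 × [((1+r)^n − 1)/r].
(1+r)^n = 1 + 5,000,000 × r / 58,850, so n = ln(1 + 5,000,000·r/58,850) / ln(1+r) = 35.75.
Round up to a whole number of payments: n = 36.

36 payments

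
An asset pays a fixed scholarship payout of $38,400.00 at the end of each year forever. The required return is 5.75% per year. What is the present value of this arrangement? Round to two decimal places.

Periodic rate r = 0.0575 per year.
Level perpetuity: PV = PMT / r = 38,400 / (0.0575) = $667,826.09.

$667,826.09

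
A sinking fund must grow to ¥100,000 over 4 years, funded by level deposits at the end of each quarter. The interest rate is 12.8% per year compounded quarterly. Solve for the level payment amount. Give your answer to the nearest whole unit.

¥4,883

Level ordinary annuity; solve FV = PMT × [((1+r)^n − 1)/r] for PMT.
Periodic rate r = 0.128/4 per quarter; n is counted in quarters.
With n = 16: PMT = 100,000 / ([((1+r)^n − 1)/r]) = ¥4,883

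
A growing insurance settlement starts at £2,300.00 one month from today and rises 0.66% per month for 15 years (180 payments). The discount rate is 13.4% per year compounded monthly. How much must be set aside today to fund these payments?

£280,661.79

Periodic rate r = 0.134/12 per month; n is counted in months.
Growing ordinary annuity: PV = PMT₁ × [1 − ((1+g)/(1+r))^n] / (r − g) = 2,300 × [1 − ((1+0.0066)/(1+r))^180] / (r − 0.0066) = £280,661.79.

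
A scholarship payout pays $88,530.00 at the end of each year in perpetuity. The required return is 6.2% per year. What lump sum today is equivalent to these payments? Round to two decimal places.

Periodic rate r = 0.062 per year.
Level perpetuity: PV = PMT / r = 88,530 / (0.062) = $1,427,903.23.

$1,427,903.23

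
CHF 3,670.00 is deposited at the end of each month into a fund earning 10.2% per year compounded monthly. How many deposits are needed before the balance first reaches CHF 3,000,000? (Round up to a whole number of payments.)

245 payments

Periodic rate r = 0.102/12 per month; n is counted in months.
Ordinary annuity FV: 3,000,000 = 3,670 × [((1+r)^n − 1)/r].
(1+r)^n = 1 + 3,000,000 × r / 3,670, so n = ln(1 + 3,000,000·r/3,670) / ln(1+r) = 244.91.
Round up to a whole number of payments: n = 245.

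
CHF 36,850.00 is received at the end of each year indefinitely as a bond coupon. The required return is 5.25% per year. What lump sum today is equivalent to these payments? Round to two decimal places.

CHF 701,904.76

Periodic rate r = 0.0525 per year.
Level perpetuity: PV = PMT / r = 36,850 / (0.0525) = CHF 701,904.76.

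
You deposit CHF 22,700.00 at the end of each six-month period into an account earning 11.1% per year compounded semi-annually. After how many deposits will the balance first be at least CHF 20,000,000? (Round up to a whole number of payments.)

Periodic rate r = 0.111/2 per half-year; n is counted in half-years.
Ordinary annuity FV: 20,000,000 = 22,700 × [((1+r)^n − 1)/r].
(1+r)^n = 1 + 20,000,000 × r / 22,700, so n = ln(1 + 20,000,000·r/22,700) / ln(1+r) = 72.39.
Round up to a whole number of payments: n = 73.

73 payments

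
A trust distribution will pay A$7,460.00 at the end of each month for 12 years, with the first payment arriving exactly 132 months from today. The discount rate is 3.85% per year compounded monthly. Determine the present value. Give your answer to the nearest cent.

A$564,740.85

Ordinary annuity of 144 payments, first payment at period 132.
Periodic rate r = 0.0385/12 per month; n is counted in months.
The ordinary-annuity PV formula values the stream one period before the first payment (period 131); discount that back 131 periods:
PV₀ = 7,460 × [1 − (1+r)^−144] / r × (1+r)^−131 = A$564,740.85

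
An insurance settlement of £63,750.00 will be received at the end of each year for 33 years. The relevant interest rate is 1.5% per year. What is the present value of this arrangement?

This is an ordinary annuity: 33 payments of £63,750.00 at the end of each year.
Periodic rate r = 0.015 per year.
PV = PMT × [(1 − (1+r)^−n)/r] = 63,750 × [1 − (1+r)^−33] / r = £1,649,783.34

£1,649,783.34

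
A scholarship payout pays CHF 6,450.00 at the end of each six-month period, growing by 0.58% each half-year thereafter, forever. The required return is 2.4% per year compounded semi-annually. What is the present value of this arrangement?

CHF 1,040,322.58

Periodic rate r = 0.024/2 per half-year.
Growing perpetuity (Gordon): PV = PMT₁ / (r − g) = 6,450 / (r − 0.0058) = CHF 1,040,322.58.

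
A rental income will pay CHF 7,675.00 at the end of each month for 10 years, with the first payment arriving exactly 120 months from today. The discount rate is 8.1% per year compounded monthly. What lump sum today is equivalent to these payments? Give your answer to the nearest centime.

CHF 282,848.73

Ordinary annuity of 120 payments, first payment at period 120.
Periodic rate r = 0.081/12 per month; n is counted in months.
The ordinary-annuity PV formula values the stream one period before the first payment (period 119); discount that back 119 periods:
PV₀ = 7,675 × [1 − (1+r)^−120] / r × (1+r)^−119 = CHF 282,848.73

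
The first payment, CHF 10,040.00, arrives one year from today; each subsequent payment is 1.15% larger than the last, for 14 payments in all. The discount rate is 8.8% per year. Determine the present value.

CHF 83,949.56

Periodic rate r = 0.088 per year.
Growing ordinary annuity: PV = PMT₁ × [1 − ((1+g)/(1+r))^n] / (r − g) = 10,040 × [1 − ((1+0.0115)/(1+r))^14] / (r − 0.0115) = CHF 83,949.56.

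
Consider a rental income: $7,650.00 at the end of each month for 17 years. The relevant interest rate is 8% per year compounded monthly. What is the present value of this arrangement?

$851,649.51

This is an ordinary annuity: 204 payments of $7,650.00 at the end of each month.
Periodic rate r = 0.08/12 per month; n is counted in months.
PV = PMT × [(1 − (1+r)^−n)/r] = 7,650 × [1 − (1+r)^−204] / r = $851,649.51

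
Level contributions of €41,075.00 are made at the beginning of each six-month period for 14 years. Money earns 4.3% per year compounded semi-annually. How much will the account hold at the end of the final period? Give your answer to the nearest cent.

€1,588,856.12

This is an annuity due: 28 deposits of €41,075.00 at the beginning of each six-month period.
Periodic rate r = 0.043/2 per half-year; n is counted in half-years.
FV = PMT × [((1+r)^n − 1)/r] × (1+r) = 41,075 × [(1+r)^28 − 1] / r × (1+r) = €1,588,856.12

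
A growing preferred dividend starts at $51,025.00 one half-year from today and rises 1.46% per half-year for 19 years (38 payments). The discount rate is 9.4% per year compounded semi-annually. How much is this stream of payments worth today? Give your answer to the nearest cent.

Periodic rate r = 0.094/2 per half-year; n is counted in half-years.
Growing ordinary annuity: PV = PMT₁ × [1 − ((1+g)/(1+r))^n] / (r − g) = 51,025 × [1 − ((1+0.0146)/(1+r))^38] / (r − 0.0146) = $1,097,900.24.

$1,097,900.24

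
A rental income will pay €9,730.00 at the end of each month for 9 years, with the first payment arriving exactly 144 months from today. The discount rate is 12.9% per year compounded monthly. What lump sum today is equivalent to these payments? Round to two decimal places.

€134,357.85

Ordinary annuity of 108 payments, first payment at period 144.
Periodic rate r = 0.129/12 per month; n is counted in months.
The ordinary-annuity PV formula values the stream one period before the first payment (period 143); discount that back 143 periods:
PV₀ = 9,730 × [1 − (1+r)^−108] / r × (1+r)^−143 = €134,357.85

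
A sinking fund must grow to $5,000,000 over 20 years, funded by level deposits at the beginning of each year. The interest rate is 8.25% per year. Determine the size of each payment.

Level annuity due; solve FV = PMT × [((1+r)^n − 1)/r] × (1+r) for PMT.
Periodic rate r = 0.0825 per year.
With n = 20: PMT = 5,000,000 / ([((1+r)^n − 1)/r] × (1+r)) = $98,172.63

$98,172.63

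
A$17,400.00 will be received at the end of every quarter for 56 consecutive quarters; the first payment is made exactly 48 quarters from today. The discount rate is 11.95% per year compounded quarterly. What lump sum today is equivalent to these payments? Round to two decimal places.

Ordinary annuity of 56 payments, first payment at period 48.
Periodic rate r = 0.1195/4 per quarter; n is counted in quarters.
The ordinary-annuity PV formula values the stream one period before the first payment (period 47); discount that back 47 periods:
PV₀ = 17,400 × [1 − (1+r)^−56] / r × (1+r)^−47 = A$117,922.93

A$117,922.93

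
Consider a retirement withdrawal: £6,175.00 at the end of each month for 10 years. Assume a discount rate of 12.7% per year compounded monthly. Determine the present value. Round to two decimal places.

£418,512.14

This is an ordinary annuity: 120 payments of £6,175.00 at the end of each month.
Periodic rate r = 0.127/12 per month; n is counted in months.
PV = PMT × [(1 − (1+r)^−n)/r] = 6,175 × [1 − (1+r)^−120] / r = £418,512.14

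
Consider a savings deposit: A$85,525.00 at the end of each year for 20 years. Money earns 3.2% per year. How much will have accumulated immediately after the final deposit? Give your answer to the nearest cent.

A$2,345,417.62

This is an ordinary annuity: 20 deposits of A$85,525.00 at the end of each year.
Periodic rate r = 0.032 per year.
FV = PMT × [((1+r)^n − 1)/r] = 85,525 × [(1+r)^20 − 1] / r = A$2,345,417.62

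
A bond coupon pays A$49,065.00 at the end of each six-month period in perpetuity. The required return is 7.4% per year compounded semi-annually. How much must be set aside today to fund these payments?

Periodic rate r = 0.074/2 per half-year.
Level perpetuity: PV = PMT / r = 49,065 / (0.074/2) = A$1,326,081.08.

A$1,326,081.08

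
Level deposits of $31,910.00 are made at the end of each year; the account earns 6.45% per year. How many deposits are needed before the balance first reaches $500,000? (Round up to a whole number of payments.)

Periodic rate r = 0.0645 per year.
Ordinary annuity FV: 500,000 = 31,910 × [((1+r)^n − 1)/r].
(1+r)^n = 1 + 500,000 × r / 31,910, so n = ln(1 + 500,000·r/31,910) / ln(1+r) = 11.17.
Round up to a whole number of payments: n = 12.

12 payments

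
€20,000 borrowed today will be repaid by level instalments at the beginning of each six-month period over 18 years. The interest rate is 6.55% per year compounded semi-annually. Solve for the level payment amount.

Level annuity due; solve PV = PMT × [(1 − (1+r)^−n)/r] × (1+r) for PMT.
Periodic rate r = 0.0655/2 per half-year; n is counted in half-years.
With n = 36: PMT = 20,000 / ([(1 − (1+r)^−n)/r] × (1+r)) = €923.80

€923.80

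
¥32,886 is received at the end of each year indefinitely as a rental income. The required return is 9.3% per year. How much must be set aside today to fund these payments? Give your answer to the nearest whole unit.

¥353,613

Periodic rate r = 0.093 per year.
Level perpetuity: PV = PMT / r = 32,886 / (0.093) = ¥353,613.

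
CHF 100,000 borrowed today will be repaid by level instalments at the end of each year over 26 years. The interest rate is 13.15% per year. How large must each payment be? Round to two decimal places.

CHF 13,701.77

Level ordinary annuity; solve PV = PMT × [(1 − (1+r)^−n)/r] for PMT.
Periodic rate r = 0.1315 per year.
With n = 26: PMT = 100,000 / ([(1 − (1+r)^−n)/r]) = CHF 13,701.77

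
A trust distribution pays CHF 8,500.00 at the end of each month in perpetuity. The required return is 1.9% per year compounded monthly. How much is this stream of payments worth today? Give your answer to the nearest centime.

CHF 5,368,421.05

Periodic rate r = 0.019/12 per month.
Level perpetuity: PV = PMT / r = 8,500 / (0.019/12) = CHF 5,368,421.05.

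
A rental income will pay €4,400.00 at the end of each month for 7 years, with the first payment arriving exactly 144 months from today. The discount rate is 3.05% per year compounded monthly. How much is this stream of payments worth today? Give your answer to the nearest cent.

€231,234.83

Ordinary annuity of 84 payments, first payment at period 144.
Periodic rate r = 0.0305/12 per month; n is counted in months.
The ordinary-annuity PV formula values the stream one period before the first payment (period 143); discount that back 143 periods:
PV₀ = 4,400 × [1 − (1+r)^−84] / r × (1+r)^−143 = €231,234.83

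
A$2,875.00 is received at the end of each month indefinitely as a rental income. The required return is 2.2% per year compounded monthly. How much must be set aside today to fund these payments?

A$1,568,181.82

Periodic rate r = 0.022/12 per month.
Level perpetuity: PV = PMT / r = 2,875 / (0.022/12) = A$1,568,181.82.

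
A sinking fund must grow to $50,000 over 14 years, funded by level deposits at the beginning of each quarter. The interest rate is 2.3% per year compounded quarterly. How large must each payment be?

Level annuity due; solve FV = PMT × [((1+r)^n − 1)/r] × (1+r) for PMT.
Periodic rate r = 0.023/4 per quarter; n is counted in quarters.
With n = 56: PMT = 50,000 / ([((1+r)^n − 1)/r] × (1+r)) = $755.01

$755.01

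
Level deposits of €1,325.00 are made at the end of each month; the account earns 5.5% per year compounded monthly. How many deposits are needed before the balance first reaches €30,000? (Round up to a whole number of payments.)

Periodic rate r = 0.055/12 per month; n is counted in months.
Ordinary annuity FV: 30,000 = 1,325 × [((1+r)^n − 1)/r].
(1+r)^n = 1 + 30,000 × r / 1,325, so n = ln(1 + 30,000·r/1,325) / ln(1+r) = 21.59.
Round up to a whole number of payments: n = 22.

22 payments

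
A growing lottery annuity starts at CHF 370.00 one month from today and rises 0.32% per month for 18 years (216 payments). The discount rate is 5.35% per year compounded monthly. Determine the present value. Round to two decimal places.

CHF 69,747.08

Periodic rate r = 0.0535/12 per month; n is counted in months.
Growing ordinary annuity: PV = PMT₁ × [1 − ((1+g)/(1+r))^n] / (r − g) = 370 × [1 − ((1+0.0032)/(1+r))^216] / (r − 0.0032) = CHF 69,747.08.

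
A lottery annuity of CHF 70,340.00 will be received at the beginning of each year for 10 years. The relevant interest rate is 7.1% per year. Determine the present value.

This is an annuity due: 10 payments of CHF 70,340.00 at the beginning of each year.
Periodic rate r = 0.071 per year.
PV = PMT × [(1 − (1+r)^−n)/r] × (1+r) = 70,340 × [1 − (1+r)^−10] / r × (1+r) = CHF 526,678.27

CHF 526,678.27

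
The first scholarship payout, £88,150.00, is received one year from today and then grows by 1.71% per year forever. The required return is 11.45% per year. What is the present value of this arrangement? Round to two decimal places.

Periodic rate r = 0.1145 per year.
Growing perpetuity (Gordon): PV = PMT₁ / (r − g) = 88,150 / (r − 0.0171) = £905,030.80.

£905,030.80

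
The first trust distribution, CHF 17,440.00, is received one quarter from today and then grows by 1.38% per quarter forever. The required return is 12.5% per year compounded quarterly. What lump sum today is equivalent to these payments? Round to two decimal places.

CHF 999,426.93

Periodic rate r = 0.125/4 per quarter.
Growing perpetuity (Gordon): PV = PMT₁ / (r − g) = 17,440 / (r − 0.0138) = CHF 999,426.93.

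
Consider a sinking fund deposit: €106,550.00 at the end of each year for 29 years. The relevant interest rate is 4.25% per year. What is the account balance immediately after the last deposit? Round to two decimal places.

This is an ordinary annuity: 29 deposits of €106,550.00 at the end of each year.
Periodic rate r = 0.0425 per year.
FV = PMT × [((1+r)^n − 1)/r] = 106,550 × [(1+r)^29 − 1] / r = €5,875,379.56

€5,875,379.56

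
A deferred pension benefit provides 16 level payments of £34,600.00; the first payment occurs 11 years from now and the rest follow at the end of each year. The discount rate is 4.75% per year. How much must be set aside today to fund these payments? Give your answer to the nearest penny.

£240,014.99

Ordinary annuity of 16 payments, first payment at period 11.
Periodic rate r = 0.0475 per year.
The ordinary-annuity PV formula values the stream one period before the first payment (period 10); discount that back 10 periods:
PV₀ = 34,600 × [1 − (1+r)^−16] / r × (1+r)^−10 = £240,014.99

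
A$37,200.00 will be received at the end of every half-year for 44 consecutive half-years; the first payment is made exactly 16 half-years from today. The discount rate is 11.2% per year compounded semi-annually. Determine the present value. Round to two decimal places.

Ordinary annuity of 44 payments, first payment at period 16.
Periodic rate r = 0.112/2 per half-year; n is counted in half-years.
The ordinary-annuity PV formula values the stream one period before the first payment (period 15); discount that back 15 periods:
PV₀ = 37,200 × [1 − (1+r)^−44] / r × (1+r)^−15 = A$266,676.91

A$266,676.91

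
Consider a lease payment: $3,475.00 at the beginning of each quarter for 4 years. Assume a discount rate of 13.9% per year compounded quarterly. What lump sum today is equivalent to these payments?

$43,569.25

This is an annuity due: 16 payments of $3,475.00 at the beginning of each quarter.
Periodic rate r = 0.139/4 per quarter; n is counted in quarters.
PV = PMT × [(1 − (1+r)^−n)/r] × (1+r) = 3,475 × [1 − (1+r)^−16] / r × (1+r) = $43,569.25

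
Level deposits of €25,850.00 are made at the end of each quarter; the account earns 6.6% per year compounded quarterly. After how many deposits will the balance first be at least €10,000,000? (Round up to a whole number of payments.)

123 payments

Periodic rate r = 0.066/4 per quarter; n is counted in quarters.
Ordinary annuity FV: 10,000,000 = 25,850 × [((1+r)^n − 1)/r].
(1+r)^n = 1 + 10,000,000 × r / 25,850, so n = ln(1 + 10,000,000·r/25,850) / ln(1+r) = 122.16.
Round up to a whole number of payments: n = 123.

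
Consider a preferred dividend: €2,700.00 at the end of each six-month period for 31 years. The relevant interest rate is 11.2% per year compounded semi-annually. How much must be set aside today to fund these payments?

This is an ordinary annuity: 62 payments of €2,700.00 at the end of each six-month period.
Periodic rate r = 0.112/2 per half-year; n is counted in half-years.
PV = PMT × [(1 − (1+r)^−n)/r] = 2,700 × [1 − (1+r)^−62] / r = €46,569.87

€46,569.87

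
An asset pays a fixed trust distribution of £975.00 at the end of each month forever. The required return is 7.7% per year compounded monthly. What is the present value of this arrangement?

Periodic rate r = 0.077/12 per month.
Level perpetuity: PV = PMT / r = 975 / (0.077/12) = £151,948.05.

£151,948.05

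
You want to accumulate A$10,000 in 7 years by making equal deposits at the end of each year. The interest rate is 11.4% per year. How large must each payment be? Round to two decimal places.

Level ordinary annuity; solve FV = PMT × [((1+r)^n − 1)/r] for PMT.
Periodic rate r = 0.114 per year.
With n = 7: PMT = 10,000 / ([((1+r)^n − 1)/r]) = A$1,009.65

A$1,009.65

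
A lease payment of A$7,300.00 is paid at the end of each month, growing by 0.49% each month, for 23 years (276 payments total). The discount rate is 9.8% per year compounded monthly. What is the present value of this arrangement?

A$1,322,264.25

Periodic rate r = 0.098/12 per month; n is counted in months.
Growing ordinary annuity: PV = PMT₁ × [1 − ((1+g)/(1+r))^n] / (r − g) = 7,300 × [1 − ((1+0.0049)/(1+r))^276] / (r − 0.0049) = A$1,322,264.25.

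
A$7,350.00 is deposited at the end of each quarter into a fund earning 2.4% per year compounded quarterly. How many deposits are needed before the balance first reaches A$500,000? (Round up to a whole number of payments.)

58 payments

Periodic rate r = 0.024/4 per quarter; n is counted in quarters.
Ordinary annuity FV: 500,000 = 7,350 × [((1+r)^n − 1)/r].
(1+r)^n = 1 + 500,000 × r / 7,350, so n = ln(1 + 500,000·r/7,350) / ln(1+r) = 57.22.
Round up to a whole number of payments: n = 58.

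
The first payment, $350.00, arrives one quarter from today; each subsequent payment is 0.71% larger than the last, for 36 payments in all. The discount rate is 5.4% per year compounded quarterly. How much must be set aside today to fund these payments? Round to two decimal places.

Periodic rate r = 0.054/4 per quarter; n is counted in quarters.
Growing ordinary annuity: PV = PMT₁ × [1 − ((1+g)/(1+r))^n] / (r − g) = 350 × [1 − ((1+0.0071)/(1+r))^36] / (r − 0.0071) = $11,151.71.

$11,151.71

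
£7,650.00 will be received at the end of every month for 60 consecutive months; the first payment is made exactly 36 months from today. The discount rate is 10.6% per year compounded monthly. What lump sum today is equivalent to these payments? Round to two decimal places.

£261,015.27

Ordinary annuity of 60 payments, first payment at period 36.
Periodic rate r = 0.106/12 per month; n is counted in months.
The ordinary-annuity PV formula values the stream one period before the first payment (period 35); discount that back 35 periods:
PV₀ = 7,650 × [1 − (1+r)^−60] / r × (1+r)^−35 = £261,015.27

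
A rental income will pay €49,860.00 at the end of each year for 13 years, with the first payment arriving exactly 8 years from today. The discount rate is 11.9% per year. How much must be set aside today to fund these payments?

€146,500.87

Ordinary annuity of 13 payments, first payment at period 8.
Periodic rate r = 0.119 per year.
The ordinary-annuity PV formula values the stream one period before the first payment (period 7); discount that back 7 periods:
PV₀ = 49,860 × [1 − (1+r)^−13] / r × (1+r)^−7 = €146,500.87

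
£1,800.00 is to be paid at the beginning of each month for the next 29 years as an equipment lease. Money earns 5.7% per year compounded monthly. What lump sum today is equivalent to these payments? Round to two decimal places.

£307,558.04

This is an annuity due: 348 payments of £1,800.00 at the beginning of each month.
Periodic rate r = 0.057/12 per month; n is counted in months.
PV = PMT × [(1 − (1+r)^−n)/r] × (1+r) = 1,800 × [1 − (1+r)^−348] / r × (1+r) = £307,558.04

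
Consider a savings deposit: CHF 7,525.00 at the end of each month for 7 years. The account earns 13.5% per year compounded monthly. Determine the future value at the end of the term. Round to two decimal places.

CHF 1,042,981.54

This is an ordinary annuity: 84 deposits of CHF 7,525.00 at the end of each month.
Periodic rate r = 0.135/12 per month; n is counted in months.
FV = PMT × [((1+r)^n − 1)/r] = 7,525 × [(1+r)^84 − 1] / r = CHF 1,042,981.54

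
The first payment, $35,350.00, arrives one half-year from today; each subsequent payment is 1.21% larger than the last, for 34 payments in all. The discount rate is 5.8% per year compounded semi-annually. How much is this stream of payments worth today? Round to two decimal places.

$900,538.65

Periodic rate r = 0.058/2 per half-year; n is counted in half-years.
Growing ordinary annuity: PV = PMT₁ × [1 − ((1+g)/(1+r))^n] / (r − g) = 35,350 × [1 − ((1+0.0121)/(1+r))^34] / (r − 0.0121) = $900,538.65.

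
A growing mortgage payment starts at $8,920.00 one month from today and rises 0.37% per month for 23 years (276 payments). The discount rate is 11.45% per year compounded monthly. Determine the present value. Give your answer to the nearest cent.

Periodic rate r = 0.1145/12 per month; n is counted in months.
Growing ordinary annuity: PV = PMT₁ × [1 − ((1+g)/(1+r))^n] / (r − g) = 8,920 × [1 − ((1+0.0037)/(1+r))^276] / (r − 0.0037) = $1,219,196.90.

$1,219,196.90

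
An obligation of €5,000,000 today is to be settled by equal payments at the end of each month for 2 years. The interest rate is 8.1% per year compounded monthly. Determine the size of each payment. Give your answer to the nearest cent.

€226,364.57

Level ordinary annuity; solve PV = PMT × [(1 − (1+r)^−n)/r] for PMT.
Periodic rate r = 0.081/12 per month; n is counted in months.
With n = 24: PMT = 5,000,000 / ([(1 − (1+r)^−n)/r]) = €226,364.57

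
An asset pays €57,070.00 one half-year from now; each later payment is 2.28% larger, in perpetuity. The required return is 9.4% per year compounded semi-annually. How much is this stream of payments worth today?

Periodic rate r = 0.094/2 per half-year.
Growing perpetuity (Gordon): PV = PMT₁ / (r − g) = 57,070 / (r − 0.0228) = €2,358,264.46.

€2,358,264.46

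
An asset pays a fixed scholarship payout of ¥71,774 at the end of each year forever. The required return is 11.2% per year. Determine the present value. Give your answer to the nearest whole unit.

¥640,839

Periodic rate r = 0.112 per year.
Level perpetuity: PV = PMT / r = 71,774 / (0.112) = ¥640,839.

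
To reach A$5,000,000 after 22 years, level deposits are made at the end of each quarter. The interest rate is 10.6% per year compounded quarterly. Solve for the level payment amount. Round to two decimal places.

Level ordinary annuity; solve FV = PMT × [((1+r)^n − 1)/r] for PMT.
Periodic rate r = 0.106/4 per quarter; n is counted in quarters.
With n = 88: PMT = 5,000,000 / ([((1+r)^n − 1)/r]) = A$14,737.75

A$14,737.75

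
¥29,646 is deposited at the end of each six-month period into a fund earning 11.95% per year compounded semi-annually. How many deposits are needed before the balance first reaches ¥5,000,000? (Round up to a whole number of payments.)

42 payments

Periodic rate r = 0.1195/2 per half-year; n is counted in half-years.
Ordinary annuity FV: 5,000,000 = 29,646 × [((1+r)^n − 1)/r].
(1+r)^n = 1 + 5,000,000 × r / 29,646, so n = ln(1 + 5,000,000·r/29,646) / ln(1+r) = 41.44.
Round up to a whole number of payments: n = 42.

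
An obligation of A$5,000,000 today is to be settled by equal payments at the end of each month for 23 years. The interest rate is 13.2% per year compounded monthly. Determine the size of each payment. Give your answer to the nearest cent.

A$57,823.48

Level ordinary annuity; solve PV = PMT × [(1 − (1+r)^−n)/r] for PMT.
Periodic rate r = 0.132/12 per month; n is counted in months.
With n = 276: PMT = 5,000,000 / ([(1 − (1+r)^−n)/r]) = A$57,823.48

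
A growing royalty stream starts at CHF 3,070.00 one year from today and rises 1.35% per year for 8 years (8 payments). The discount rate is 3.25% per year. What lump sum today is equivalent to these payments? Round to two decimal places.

Periodic rate r = 0.0325 per year.
Growing ordinary annuity: PV = PMT₁ × [1 − ((1+g)/(1+r))^n] / (r − g) = 3,070 × [1 − ((1+0.0135)/(1+r))^8] / (r − 0.0135) = CHF 22,309.99.

CHF 22,309.99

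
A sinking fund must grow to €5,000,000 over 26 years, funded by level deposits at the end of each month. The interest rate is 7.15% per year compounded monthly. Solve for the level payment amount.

Level ordinary annuity; solve FV = PMT × [((1+r)^n − 1)/r] for PMT.
Periodic rate r = 0.0715/12 per month; n is counted in months.
With n = 312: PMT = 5,000,000 / ([((1+r)^n − 1)/r]) = €5,535.41

€5,535.41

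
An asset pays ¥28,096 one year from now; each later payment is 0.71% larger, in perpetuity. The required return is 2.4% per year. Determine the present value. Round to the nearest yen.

¥1,662,485

Periodic rate r = 0.024 per year.
Growing perpetuity (Gordon): PV = PMT₁ / (r − g) = 28,096 / (r − 0.0071) = ¥1,662,485.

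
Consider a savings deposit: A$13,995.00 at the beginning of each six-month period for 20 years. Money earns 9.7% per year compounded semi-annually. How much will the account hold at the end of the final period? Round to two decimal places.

This is an annuity due: 40 deposits of A$13,995.00 at the beginning of each six-month period.
Periodic rate r = 0.097/2 per half-year; n is counted in half-years.
FV = PMT × [((1+r)^n − 1)/r] × (1+r) = 13,995 × [(1+r)^40 − 1] / r × (1+r) = A$1,709,026.83

A$1,709,026.83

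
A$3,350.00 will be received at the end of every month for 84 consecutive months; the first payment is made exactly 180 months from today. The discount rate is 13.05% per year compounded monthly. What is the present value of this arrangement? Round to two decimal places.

Ordinary annuity of 84 payments, first payment at period 180.
Periodic rate r = 0.1305/12 per month; n is counted in months.
The ordinary-annuity PV formula values the stream one period before the first payment (period 179); discount that back 179 periods:
PV₀ = 3,350 × [1 − (1+r)^−84] / r × (1+r)^−179 = A$26,526.01

A$26,526.01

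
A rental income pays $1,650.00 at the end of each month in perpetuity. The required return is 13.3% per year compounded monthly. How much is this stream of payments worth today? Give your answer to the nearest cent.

Periodic rate r = 0.133/12 per month.
Level perpetuity: PV = PMT / r = 1,650 / (0.133/12) = $148,872.18.

$148,872.18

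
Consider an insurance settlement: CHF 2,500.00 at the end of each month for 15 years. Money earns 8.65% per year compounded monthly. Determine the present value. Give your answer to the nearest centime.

CHF 251,622.49

This is an ordinary annuity: 180 payments of CHF 2,500.00 at the end of each month.
Periodic rate r = 0.0865/12 per month; n is counted in months.
PV = PMT × [(1 − (1+r)^−n)/r] = 2,500 × [1 − (1+r)^−180] / r = CHF 251,622.49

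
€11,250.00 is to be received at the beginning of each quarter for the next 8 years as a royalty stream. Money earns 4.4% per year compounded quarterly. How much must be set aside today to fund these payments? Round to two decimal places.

€305,402.69

This is an annuity due: 32 payments of €11,250.00 at the beginning of each quarter.
Periodic rate r = 0.044/4 per quarter; n is counted in quarters.
PV = PMT × [(1 − (1+r)^−n)/r] × (1+r) = 11,250 × [1 − (1+r)^−32] / r × (1+r) = €305,402.69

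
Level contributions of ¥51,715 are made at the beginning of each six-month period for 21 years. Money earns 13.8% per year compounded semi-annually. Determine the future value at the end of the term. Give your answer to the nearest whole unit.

¥12,405,932

This is an annuity due: 42 deposits of ¥51,715 at the beginning of each six-month period.
Periodic rate r = 0.138/2 per half-year; n is counted in half-years.
FV = PMT × [((1+r)^n − 1)/r] × (1+r) = 51,715 × [(1+r)^42 − 1] / r × (1+r) = ¥12,405,932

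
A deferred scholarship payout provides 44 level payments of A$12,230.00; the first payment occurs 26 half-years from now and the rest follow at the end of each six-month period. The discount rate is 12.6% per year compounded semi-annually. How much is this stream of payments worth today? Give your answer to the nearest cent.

Ordinary annuity of 44 payments, first payment at period 26.
Periodic rate r = 0.126/2 per half-year; n is counted in half-years.
The ordinary-annuity PV formula values the stream one period before the first payment (period 25); discount that back 25 periods:
PV₀ = 12,230 × [1 − (1+r)^−44] / r × (1+r)^−25 = A$39,279.70

A$39,279.70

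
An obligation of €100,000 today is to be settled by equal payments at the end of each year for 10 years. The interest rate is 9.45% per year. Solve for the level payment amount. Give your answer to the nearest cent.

Level ordinary annuity; solve PV = PMT × [(1 − (1+r)^−n)/r] for PMT.
Periodic rate r = 0.0945 per year.
With n = 10: PMT = 100,000 / ([(1 − (1+r)^−n)/r]) = €15,892.00

€15,892.00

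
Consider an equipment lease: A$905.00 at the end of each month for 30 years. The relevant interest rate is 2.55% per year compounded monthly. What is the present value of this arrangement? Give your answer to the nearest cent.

This is an ordinary annuity: 360 payments of A$905.00 at the end of each month.
Periodic rate r = 0.0255/12 per month; n is counted in months.
PV = PMT × [(1 − (1+r)^−n)/r] = 905 × [1 − (1+r)^−360] / r = A$227,543.92

A$227,543.92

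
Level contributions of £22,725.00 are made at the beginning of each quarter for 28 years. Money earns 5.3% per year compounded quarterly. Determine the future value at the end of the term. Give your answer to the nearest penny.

This is an annuity due: 112 deposits of £22,725.00 at the beginning of each quarter.
Periodic rate r = 0.053/4 per quarter; n is counted in quarters.
FV = PMT × [((1+r)^n − 1)/r] × (1+r) = 22,725 × [(1+r)^112 − 1] / r × (1+r) = £5,852,590.33

£5,852,590.33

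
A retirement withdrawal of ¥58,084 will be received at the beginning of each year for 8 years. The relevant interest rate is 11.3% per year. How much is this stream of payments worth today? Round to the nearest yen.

This is an annuity due: 8 payments of ¥58,084 at the beginning of each year.
Periodic rate r = 0.113 per year.
PV = PMT × [(1 − (1+r)^−n)/r] × (1+r) = 58,084 × [1 − (1+r)^−8] / r × (1+r) = ¥329,154

¥329,154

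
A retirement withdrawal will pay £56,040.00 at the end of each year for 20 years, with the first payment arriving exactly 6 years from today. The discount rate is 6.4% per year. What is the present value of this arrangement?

£456,425.59

Ordinary annuity of 20 payments, first payment at period 6.
Periodic rate r = 0.064 per year.
The ordinary-annuity PV formula values the stream one period before the first payment (period 5); discount that back 5 periods:
PV₀ = 56,040 × [1 − (1+r)^−20] / r × (1+r)^−5 = £456,425.59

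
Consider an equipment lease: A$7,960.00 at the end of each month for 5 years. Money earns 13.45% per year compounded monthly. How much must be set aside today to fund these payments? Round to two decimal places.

This is an ordinary annuity: 60 payments of A$7,960.00 at the end of each month.
Periodic rate r = 0.1345/12 per month; n is counted in months.
PV = PMT × [(1 − (1+r)^−n)/r] = 7,960 × [1 − (1+r)^−60] / r = A$346,326.45

A$346,326.45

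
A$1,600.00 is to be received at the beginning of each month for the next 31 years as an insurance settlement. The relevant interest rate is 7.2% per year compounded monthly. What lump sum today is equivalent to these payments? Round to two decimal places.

A$239,285.37

This is an annuity due: 372 payments of A$1,600.00 at the beginning of each month.
Periodic rate r = 0.072/12 per month; n is counted in months.
PV = PMT × [(1 − (1+r)^−n)/r] × (1+r) = 1,600 × [1 − (1+r)^−372] / r × (1+r) = A$239,285.37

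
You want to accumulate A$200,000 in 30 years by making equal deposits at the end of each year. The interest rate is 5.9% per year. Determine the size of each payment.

A$2,574.65

Level ordinary annuity; solve FV = PMT × [((1+r)^n − 1)/r] for PMT.
Periodic rate r = 0.059 per year.
With n = 30: PMT = 200,000 / ([((1+r)^n − 1)/r]) = A$2,574.65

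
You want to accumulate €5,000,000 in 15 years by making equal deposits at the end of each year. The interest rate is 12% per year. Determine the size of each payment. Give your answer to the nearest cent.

€134,121.20

Level ordinary annuity; solve FV = PMT × [((1+r)^n − 1)/r] for PMT.
Periodic rate r = 0.12 per year.
With n = 15: PMT = 5,000,000 / ([((1+r)^n − 1)/r]) = €134,121.20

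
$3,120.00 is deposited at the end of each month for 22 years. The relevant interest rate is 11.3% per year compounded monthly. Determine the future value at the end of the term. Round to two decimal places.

This is an ordinary annuity: 264 deposits of $3,120.00 at the end of each month.
Periodic rate r = 0.113/12 per month; n is counted in months.
FV = PMT × [((1+r)^n − 1)/r] = 3,120 × [(1+r)^264 − 1] / r = $3,602,921.05

$3,602,921.05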